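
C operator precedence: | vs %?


'%' is multiplicative (level 10); '|' is bitwise OR (level 3)
Higher level binds tighter
'%' has higher precedence than '|'


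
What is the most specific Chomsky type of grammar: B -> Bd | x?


Left-linear: every RHS is a terminal or one nonterminal followed by a terminal
Classification: Type 3 (Regular)


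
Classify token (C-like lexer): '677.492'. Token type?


Pattern: digits with a decimal point
Type: FLOAT_LITERAL


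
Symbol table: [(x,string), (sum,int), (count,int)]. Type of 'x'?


Lookup 'x' → type string


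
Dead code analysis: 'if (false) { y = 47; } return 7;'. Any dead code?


condition is constant false, so the whole block is unreachable
Dead: 'if (false) { y = 47; }'


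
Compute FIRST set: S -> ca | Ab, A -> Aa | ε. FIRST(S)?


Per alternative of S: FIRST(ca) = {c}; FIRST(Ab) = {a, b}
FIRST(S) = {a, b, c}


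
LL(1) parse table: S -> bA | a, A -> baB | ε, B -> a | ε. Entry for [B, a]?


For [B, a]: 'a' ∈ FIRST(a)
Entry: B -> a


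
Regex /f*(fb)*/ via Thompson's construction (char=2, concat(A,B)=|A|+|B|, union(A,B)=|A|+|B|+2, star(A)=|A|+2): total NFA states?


Syntax tree has 3 char leaf(s), 0 union(s), 2 star(s)
chars contribute 3×2 = 6; each union adds +2; each star adds +2
Total: 6 + 0 + 4 = 10 states


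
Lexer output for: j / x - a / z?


Scan left to right, longest-match per lexeme
Tokens: ID(j), OP(/), ID(x), OP(-), ID(a), OP(/), ID(z)


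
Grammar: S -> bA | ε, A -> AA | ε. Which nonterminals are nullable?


A nonterminal is nullable iff some alternative derives ε (directly, or every symbol in it is nullable)
Nullable: {A, S}


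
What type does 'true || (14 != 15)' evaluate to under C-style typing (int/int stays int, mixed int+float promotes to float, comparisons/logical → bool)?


Operand types: bool || bool
Rule: logical operators take bool operands and yield bool
Result type: bool


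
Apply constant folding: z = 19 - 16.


19 - 16 = 3 at compile time
Optimized: z = 3


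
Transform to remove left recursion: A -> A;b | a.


Left-recursive alternatives: A;b; non-recursive: a
Introduce A': A -> aA', A' -> ;bA' | ε


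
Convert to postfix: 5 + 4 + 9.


Left to right (same or higher precedence on left)
Postfix: 5 4 + 9 +


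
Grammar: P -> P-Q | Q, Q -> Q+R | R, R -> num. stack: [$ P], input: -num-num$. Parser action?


shift '-' to continue P -> P-Q
Action: shift


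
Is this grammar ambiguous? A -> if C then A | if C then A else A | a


dangling else: 'if C then if C then a else a' parses two ways
Ambiguous


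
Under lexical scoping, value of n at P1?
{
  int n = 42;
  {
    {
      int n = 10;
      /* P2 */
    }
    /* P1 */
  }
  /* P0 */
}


P1's block does not declare n; resolves to the enclosing declaration at depth 0
n = 42


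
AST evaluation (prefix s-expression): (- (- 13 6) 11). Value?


Evaluate inner: (- 13 6) = 7
Evaluate root: (- 7 11) = -4
Result: -4


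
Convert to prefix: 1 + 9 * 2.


'*' binds tighter: tree is (+ 1 (* 9 2))
Prefix: + 1 * 9 2


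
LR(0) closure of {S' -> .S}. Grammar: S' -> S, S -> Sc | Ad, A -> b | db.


Start: S' -> .S
For each item with dot before a nonterminal B, add B -> .γ for every B-production
Closure: [S' -> .S, S -> .Sc, S -> .Ad, A -> .b, A -> .db]


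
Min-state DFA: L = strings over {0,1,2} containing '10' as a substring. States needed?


KMP-style automaton: 2 progress states + 1 absorbing accept = 3
Minimal DFA: 3 states


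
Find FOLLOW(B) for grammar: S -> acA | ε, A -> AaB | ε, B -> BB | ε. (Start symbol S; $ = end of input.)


$ ∈ FOLLOW(S). For each A -> αBβ: add FIRST(β)\{ε} to FOLLOW(B); if β nullable, add FOLLOW(A).
FOLLOW(B) = {$, a}


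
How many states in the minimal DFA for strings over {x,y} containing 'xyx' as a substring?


KMP-style automaton: 3 progress states + 1 absorbing accept = 4
Minimal DFA: 4 states


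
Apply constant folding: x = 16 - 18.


16 - 18 = -2 at compile time
Optimized: x = -2


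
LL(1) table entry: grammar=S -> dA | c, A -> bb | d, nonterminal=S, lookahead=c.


For [S, c]: 'c' ∈ FIRST(c)
Entry: S -> c


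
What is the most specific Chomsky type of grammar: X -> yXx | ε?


Single nonterminal LHS, but y^n x^n is not regular
Classification: Type 2 (Context-Free)


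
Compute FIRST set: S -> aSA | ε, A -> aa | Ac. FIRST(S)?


Per alternative of S: FIRST(aSA) = {a}; FIRST(ε) = {ε}
FIRST(S) = {a, ε}


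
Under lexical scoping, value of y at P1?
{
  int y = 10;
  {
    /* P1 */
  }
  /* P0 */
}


P1's block does not declare y; resolves to the enclosing declaration at depth 0
y = 10


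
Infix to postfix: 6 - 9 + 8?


Left to right (same or higher precedence on left)
Postfix: 6 9 - 8 +


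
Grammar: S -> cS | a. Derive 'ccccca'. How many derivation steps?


Derivation: S => cS => ccS => cccS => ccccS => cccccS => ccccca
Steps: 6


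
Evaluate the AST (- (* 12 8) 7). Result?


Evaluate inner: (* 12 8) = 96
Evaluate root: (- 96 7) = 89
Result: 89


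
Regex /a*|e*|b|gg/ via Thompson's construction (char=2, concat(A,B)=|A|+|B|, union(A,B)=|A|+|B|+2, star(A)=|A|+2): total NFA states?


Syntax tree has 5 char leaf(s), 3 union(s), 2 star(s)
chars contribute 5×2 = 10; each union adds +2; each star adds +2
Total: 10 + 6 + 4 = 20 states


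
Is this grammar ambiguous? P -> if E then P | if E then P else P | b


dangling else: 'if E then if E then b else b' parses two ways
Ambiguous


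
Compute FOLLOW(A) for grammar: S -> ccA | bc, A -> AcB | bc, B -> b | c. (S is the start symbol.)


$ ∈ FOLLOW(S). For each A -> αBβ: add FIRST(β)\{ε} to FOLLOW(B); if β nullable, add FOLLOW(A).
FOLLOW(A) = {$, c}


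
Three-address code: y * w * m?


Break into single-operator statements:
t1 = y * w
t2 = t1 * m


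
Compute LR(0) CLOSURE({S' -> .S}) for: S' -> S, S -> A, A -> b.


Start: S' -> .S
For each item with dot before a nonterminal B, add B -> .γ for every B-production
Closure: [S' -> .S, S -> .A, A -> .b]


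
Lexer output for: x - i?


Scan left to right, longest-match per lexeme
Tokens: ID(x), OP(-), ID(i)


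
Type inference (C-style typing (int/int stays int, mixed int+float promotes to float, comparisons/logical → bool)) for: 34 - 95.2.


Operand types: int - float
Rule: mixed int/float promotes to float; int/int stays int
Result type: float


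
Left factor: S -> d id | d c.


Common prefix: 'd'
Factored: S -> d S', S' -> id | c


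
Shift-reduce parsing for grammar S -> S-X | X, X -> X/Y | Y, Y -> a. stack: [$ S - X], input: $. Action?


handle 'S-X' on top; lookahead ∈ FOLLOW(S) = {-, $}
Action: reduce (S -> S-X)


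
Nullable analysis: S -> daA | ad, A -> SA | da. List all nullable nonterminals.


A nonterminal is nullable iff some alternative derives ε (directly, or every symbol in it is nullable)
Nullable: {}


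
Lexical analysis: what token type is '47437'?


Pattern: digits only
Type: INTEGER_LITERAL


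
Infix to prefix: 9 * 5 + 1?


left-to-right (same/higher precedence on left): tree is (+ (* 9 5) 1)
Prefix: + * 9 5 1


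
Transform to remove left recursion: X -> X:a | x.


Left-recursive alternatives: X:a; non-recursive: x
Introduce X': X -> xX', X' -> :aX' | ε


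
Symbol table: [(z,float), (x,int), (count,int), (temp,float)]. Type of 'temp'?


Lookup 'temp' → type float


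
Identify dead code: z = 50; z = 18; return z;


first assignment to z is overwritten before any read
Dead: 'z = 50'


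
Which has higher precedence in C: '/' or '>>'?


'/' is multiplicative (level 10); '>>' is shift (level 8)
Higher level binds tighter
'/' has higher precedence than '>>'


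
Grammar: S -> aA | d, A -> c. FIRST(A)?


Per alternative of A: FIRST(c) = {c}
FIRST(A) = {c}


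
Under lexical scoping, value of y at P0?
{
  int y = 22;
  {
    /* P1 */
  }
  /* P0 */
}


y declared in the same block as P0
y = 22


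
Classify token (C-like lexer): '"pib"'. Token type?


Pattern: double-quoted sequence
Type: STRING_LITERAL


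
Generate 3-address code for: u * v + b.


Break into single-operator statements:
t1 = u * v
t2 = t1 + b


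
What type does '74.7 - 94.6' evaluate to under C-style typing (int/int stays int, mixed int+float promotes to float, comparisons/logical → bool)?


Operand types: float - float
Rule: mixed int/float promotes to float; int/int stays int
Result type: float


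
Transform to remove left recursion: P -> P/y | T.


Left-recursive alternatives: P/y; non-recursive: T
Introduce P': P -> TP', P' -> /yP' | ε


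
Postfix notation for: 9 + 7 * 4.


* has higher precedence, evaluate 7*4 first
Postfix: 9 7 4 * +


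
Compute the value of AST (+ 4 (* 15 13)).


Evaluate inner: (* 15 13) = 195
Evaluate root: (+ 4 195) = 199
Result: 199


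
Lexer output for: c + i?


Scan left to right, longest-match per lexeme
Tokens: ID(c), OP(+), ID(i)


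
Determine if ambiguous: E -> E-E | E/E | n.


'n-n/n' has two parse trees (no precedence encoded between - and /)
Ambiguous


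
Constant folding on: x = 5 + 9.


5 + 9 = 14 at compile time
Optimized: x = 14


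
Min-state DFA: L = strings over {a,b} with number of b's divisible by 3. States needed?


Track (count of b) mod 3: states 0..2, accept at 0
Minimal DFA: 3 states


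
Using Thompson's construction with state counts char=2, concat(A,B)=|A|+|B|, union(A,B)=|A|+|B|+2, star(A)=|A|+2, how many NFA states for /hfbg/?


Syntax tree has 4 char leaf(s), 0 union(s), 0 star(s)
chars contribute 4×2 = 8; each union adds +2; each star adds +2
Total: 8 + 0 + 0 = 8 states


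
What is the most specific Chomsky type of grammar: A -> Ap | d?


Left-linear: every RHS is a terminal or one nonterminal followed by a terminal
Classification: Type 3 (Regular)


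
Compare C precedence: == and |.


'==' is equality (level 6); '|' is bitwise OR (level 3)
Higher level binds tighter
'==' has higher precedence than '|'


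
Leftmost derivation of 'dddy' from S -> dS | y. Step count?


Derivation: S => dS => ddS => dddS => dddy
Steps: 4


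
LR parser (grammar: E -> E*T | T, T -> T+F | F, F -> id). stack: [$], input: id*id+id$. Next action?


no handle on stack; shift 'id'
Action: shift


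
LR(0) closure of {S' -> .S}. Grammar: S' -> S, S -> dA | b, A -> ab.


Start: S' -> .S
For each item with dot before a nonterminal B, add B -> .γ for every B-production
Closure: [S' -> .S, S -> .dA, S -> .b]


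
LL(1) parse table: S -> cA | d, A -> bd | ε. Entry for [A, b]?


For [A, b]: 'b' ∈ FIRST(bd)
Entry: A -> bd


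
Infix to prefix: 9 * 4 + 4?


left-to-right (same/higher precedence on left): tree is (+ (* 9 4) 4)
Prefix: + * 9 4 4


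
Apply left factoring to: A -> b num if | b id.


Common prefix: 'b'
Factored: A -> b A', A' -> num if | id


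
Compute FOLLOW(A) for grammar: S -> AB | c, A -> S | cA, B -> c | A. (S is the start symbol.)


$ ∈ FOLLOW(S). For each A -> αBβ: add FIRST(β)\{ε} to FOLLOW(B); if β nullable, add FOLLOW(A).
FOLLOW(A) = {$, c}


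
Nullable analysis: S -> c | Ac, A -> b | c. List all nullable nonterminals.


A nonterminal is nullable iff some alternative derives ε (directly, or every symbol in it is nullable)
Nullable: {}


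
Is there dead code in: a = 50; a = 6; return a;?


first assignment to a is overwritten before any read
Dead: 'a = 50'


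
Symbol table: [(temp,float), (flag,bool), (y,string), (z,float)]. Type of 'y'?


Lookup 'y' → type string


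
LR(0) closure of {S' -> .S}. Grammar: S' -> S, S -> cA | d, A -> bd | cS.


Start: S' -> .S
For each item with dot before a nonterminal B, add B -> .γ for every B-production
Closure: [S' -> .S, S -> .cA, S -> .d]


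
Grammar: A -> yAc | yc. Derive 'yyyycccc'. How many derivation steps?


Derivation: A => yAc => yyAcc => yyyAccc => yyyycccc
Steps: 4


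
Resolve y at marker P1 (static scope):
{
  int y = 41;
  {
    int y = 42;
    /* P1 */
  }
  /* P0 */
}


y declared in the same block as P1
y = 42


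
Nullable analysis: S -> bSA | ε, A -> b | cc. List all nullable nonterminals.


A nonterminal is nullable iff some alternative derives ε (directly, or every symbol in it is nullable)
Nullable: {S}


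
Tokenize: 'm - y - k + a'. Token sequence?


Scan left to right, longest-match per lexeme
Tokens: ID(m), OP(-), ID(y), OP(-), ID(k), OP(+), ID(a)


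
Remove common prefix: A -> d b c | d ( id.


Common prefix: 'd'
Factored: A -> d A', A' -> b c | ( id


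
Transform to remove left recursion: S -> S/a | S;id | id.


Left-recursive alternatives: S/a, S;id; non-recursive: id
Introduce S': S -> idS', S' -> /aS' | ;idS' | ε


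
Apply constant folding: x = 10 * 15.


10 * 15 = 150 at compile time
Optimized: x = 150


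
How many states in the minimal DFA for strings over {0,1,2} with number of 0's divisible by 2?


Track (count of 0) mod 2: states 0..1, accept at 0
Minimal DFA: 2 states


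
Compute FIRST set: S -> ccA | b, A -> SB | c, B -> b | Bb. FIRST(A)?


Per alternative of A: FIRST(SB) = {b, c}; FIRST(c) = {c}
FIRST(A) = {b, c}


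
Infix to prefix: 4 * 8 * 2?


left-to-right (same/higher precedence on left): tree is (* (* 4 8) 2)
Prefix: * * 4 8 2


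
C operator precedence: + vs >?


'+' is additive (level 9); '>' is relational (level 7)
Higher level binds tighter
'+' has higher precedence than '>'


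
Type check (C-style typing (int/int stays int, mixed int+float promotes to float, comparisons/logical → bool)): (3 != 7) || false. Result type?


Operand types: bool || bool
Rule: logical operators take bool operands and yield bool
Result type: bool


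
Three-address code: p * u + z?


Break into single-operator statements:
t1 = p * u
t2 = t1 + z


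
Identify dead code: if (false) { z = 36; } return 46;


condition is constant false, so the whole block is unreachable
Dead: 'if (false) { z = 36; }'


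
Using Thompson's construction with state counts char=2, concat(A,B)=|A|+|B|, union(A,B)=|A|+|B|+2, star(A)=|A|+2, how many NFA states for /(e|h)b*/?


Syntax tree has 3 char leaf(s), 1 union(s), 1 star(s)
chars contribute 3×2 = 6; each union adds +2; each star adds +2
Total: 6 + 2 + 2 = 10 states


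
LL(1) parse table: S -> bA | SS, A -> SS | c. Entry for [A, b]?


For [A, b]: 'b' ∈ FIRST(SS)
Entry: A -> SS


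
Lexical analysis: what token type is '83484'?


Pattern: digits only
Type: INTEGER_LITERAL


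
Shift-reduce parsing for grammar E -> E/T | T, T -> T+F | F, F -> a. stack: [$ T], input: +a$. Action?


shift '+' to continue T -> T+F
Action: shift


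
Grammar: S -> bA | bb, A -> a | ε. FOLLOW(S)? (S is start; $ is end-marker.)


$ ∈ FOLLOW(S). For each A -> αBβ: add FIRST(β)\{ε} to FOLLOW(B); if β nullable, add FOLLOW(A).
FOLLOW(S) = {$}


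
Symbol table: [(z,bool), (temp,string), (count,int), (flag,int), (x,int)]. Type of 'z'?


Lookup 'z' → type bool


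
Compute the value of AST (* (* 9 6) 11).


Evaluate inner: (* 9 6) = 54
Evaluate root: (* 54 11) = 594
Result: 594


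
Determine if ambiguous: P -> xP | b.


right-linear, alternatives start with distinct terminals 'x' vs 'b': unique leftmost derivation
Unambiguous


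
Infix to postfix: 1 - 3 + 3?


Left to right (same or higher precedence on left)
Postfix: 1 3 - 3 +


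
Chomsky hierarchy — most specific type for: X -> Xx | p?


Left-linear: every RHS is a terminal or one nonterminal followed by a terminal
Classification: Type 3 (Regular)


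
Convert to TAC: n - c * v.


Break into single-operator statements:
t1 = c * v
t2 = n - t1


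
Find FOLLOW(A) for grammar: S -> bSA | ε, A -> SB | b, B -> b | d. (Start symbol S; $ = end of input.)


$ ∈ FOLLOW(S). For each A -> αBβ: add FIRST(β)\{ε} to FOLLOW(B); if β nullable, add FOLLOW(A).
FOLLOW(A) = {$, b, d}


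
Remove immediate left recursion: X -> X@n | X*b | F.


Left-recursive alternatives: X@n, X*b; non-recursive: F
Introduce X': X -> FX', X' -> @nX' | *bX' | ε


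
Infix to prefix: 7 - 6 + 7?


left-to-right (same/higher precedence on left): tree is (+ (- 7 6) 7)
Prefix: + - 7 6 7


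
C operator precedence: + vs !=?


'+' is additive (level 9); '!=' is equality (level 6)
Higher level binds tighter
'+' has higher precedence than '!='


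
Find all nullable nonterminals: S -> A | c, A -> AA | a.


A nonterminal is nullable iff some alternative derives ε (directly, or every symbol in it is nullable)
Nullable: {}


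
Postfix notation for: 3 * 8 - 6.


Left to right (same or higher precedence on left)
Postfix: 3 8 * 6 -


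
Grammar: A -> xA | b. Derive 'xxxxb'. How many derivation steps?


Derivation: A => xA => xxA => xxxA => xxxxA => xxxxb
Steps: 5


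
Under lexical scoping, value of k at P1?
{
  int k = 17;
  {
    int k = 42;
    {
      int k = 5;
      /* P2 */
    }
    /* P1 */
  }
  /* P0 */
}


k declared in the same block as P1
k = 42


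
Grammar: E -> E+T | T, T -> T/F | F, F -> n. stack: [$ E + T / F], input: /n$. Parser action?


handle 'T/F' on top
Action: reduce (T -> T/F)


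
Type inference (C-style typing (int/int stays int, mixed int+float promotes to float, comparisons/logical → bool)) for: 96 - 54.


Operand types: int - int
Rule: mixed int/float promotes to float; int/int stays int
Result type: int


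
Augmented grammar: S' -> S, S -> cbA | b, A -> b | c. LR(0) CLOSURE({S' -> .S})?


Start: S' -> .S
For each item with dot before a nonterminal B, add B -> .γ for every B-production
Closure: [S' -> .S, S -> .cbA, S -> .b]


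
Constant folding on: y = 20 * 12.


20 * 12 = 240 at compile time
Optimized: y = 240


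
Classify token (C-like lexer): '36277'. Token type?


Pattern: digits only
Type: INTEGER_LITERAL


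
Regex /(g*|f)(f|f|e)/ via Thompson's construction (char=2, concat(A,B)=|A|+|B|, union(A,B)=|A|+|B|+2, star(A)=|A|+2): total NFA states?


Syntax tree has 5 char leaf(s), 3 union(s), 1 star(s)
chars contribute 5×2 = 10; each union adds +2; each star adds +2
Total: 10 + 6 + 2 = 18 states


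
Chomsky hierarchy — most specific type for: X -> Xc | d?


Left-linear: every RHS is a terminal or one nonterminal followed by a terminal
Classification: Type 3 (Regular)


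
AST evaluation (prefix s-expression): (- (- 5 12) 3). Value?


Evaluate inner: (- 5 12) = -7
Evaluate root: (- -7 3) = -10
Result: -10


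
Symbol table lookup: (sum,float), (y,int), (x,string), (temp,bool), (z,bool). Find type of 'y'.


Lookup 'y' → type int


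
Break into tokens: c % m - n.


Scan left to right, longest-match per lexeme
Tokens: ID(c), OP(%), ID(m), OP(-), ID(n)


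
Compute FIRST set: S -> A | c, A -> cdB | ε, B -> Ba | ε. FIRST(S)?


Per alternative of S: FIRST(A) = {c, ε}; FIRST(c) = {c}
FIRST(S) = {c, ε}


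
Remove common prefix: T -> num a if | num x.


Common prefix: 'num'
Factored: T -> num T', T' -> a if | x


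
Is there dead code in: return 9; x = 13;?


statement follows a return and is unreachable
Dead: 'x = 13'


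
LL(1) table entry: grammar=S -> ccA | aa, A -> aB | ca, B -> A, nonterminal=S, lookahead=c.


For [S, c]: 'c' ∈ FIRST(ccA)
Entry: S -> ccA


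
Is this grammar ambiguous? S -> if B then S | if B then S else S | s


dangling else: 'if B then if B then s else s' parses two ways
Ambiguous


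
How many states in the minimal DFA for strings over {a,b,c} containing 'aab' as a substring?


KMP-style automaton: 3 progress states + 1 absorbing accept = 4
Minimal DFA: 4 states


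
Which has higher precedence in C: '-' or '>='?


'-' is additive (level 9); '>=' is relational (level 7)
Higher level binds tighter
'-' has higher precedence than '>='


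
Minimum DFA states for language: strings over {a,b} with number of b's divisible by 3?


Track (count of b) mod 3: states 0..2, accept at 0
Minimal DFA: 3 states


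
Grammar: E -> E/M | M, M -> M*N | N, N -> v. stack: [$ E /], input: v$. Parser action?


no handle ('E/' is not any RHS); shift 'v'
Action: shift


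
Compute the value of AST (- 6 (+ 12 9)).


Evaluate inner: (+ 12 9) = 21
Evaluate root: (- 6 21) = -15
Result: -15


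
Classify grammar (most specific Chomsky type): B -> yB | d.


Right-linear: every RHS is a terminal or a terminal followed by one nonterminal
Classification: Type 3 (Regular)


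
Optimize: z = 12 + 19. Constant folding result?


12 + 19 = 31 at compile time
Optimized: z = 31


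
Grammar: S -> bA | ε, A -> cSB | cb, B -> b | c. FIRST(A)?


Per alternative of A: FIRST(cSB) = {c}; FIRST(cb) = {c}
FIRST(A) = {c}


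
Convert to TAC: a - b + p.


Break into single-operator statements:
t1 = a - b
t2 = t1 + p


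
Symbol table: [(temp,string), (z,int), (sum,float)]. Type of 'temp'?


Lookup 'temp' → type string


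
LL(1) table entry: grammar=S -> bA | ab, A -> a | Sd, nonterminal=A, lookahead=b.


For [A, b]: 'b' ∈ FIRST(Sd)
Entry: A -> Sd


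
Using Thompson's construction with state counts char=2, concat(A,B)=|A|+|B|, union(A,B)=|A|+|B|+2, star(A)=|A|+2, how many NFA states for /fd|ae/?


Syntax tree has 4 char leaf(s), 1 union(s), 0 star(s)
chars contribute 4×2 = 8; each union adds +2; each star adds +2
Total: 8 + 2 + 0 = 10 states


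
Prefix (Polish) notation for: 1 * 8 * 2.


left-to-right (same/higher precedence on left): tree is (* (* 1 8) 2)
Prefix: * * 1 8 2


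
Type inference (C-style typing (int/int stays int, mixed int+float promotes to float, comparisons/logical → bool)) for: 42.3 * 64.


Operand types: float * int
Rule: mixed int/float promotes to float; int/int stays int
Result type: float


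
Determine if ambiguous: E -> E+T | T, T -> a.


precedence layered via separate nonterminal T: deterministic
Unambiguous


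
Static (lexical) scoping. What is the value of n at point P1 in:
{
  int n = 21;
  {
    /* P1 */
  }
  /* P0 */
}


P1's block does not declare n; resolves to the enclosing declaration at depth 0
n = 21


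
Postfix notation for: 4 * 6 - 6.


Left to right (same or higher precedence on left)
Postfix: 4 6 * 6 -


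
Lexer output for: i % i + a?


Scan left to right, longest-match per lexeme
Tokens: ID(i), OP(%), ID(i), OP(+), ID(a)


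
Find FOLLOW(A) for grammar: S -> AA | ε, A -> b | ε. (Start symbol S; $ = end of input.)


$ ∈ FOLLOW(S). For each A -> αBβ: add FIRST(β)\{ε} to FOLLOW(B); if β nullable, add FOLLOW(A).
FOLLOW(A) = {$, b}


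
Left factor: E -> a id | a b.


Common prefix: 'a'
Factored: E -> a E', E' -> id | b


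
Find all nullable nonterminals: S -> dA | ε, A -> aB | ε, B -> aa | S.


A nonterminal is nullable iff some alternative derives ε (directly, or every symbol in it is nullable)
Nullable: {A, B, S}


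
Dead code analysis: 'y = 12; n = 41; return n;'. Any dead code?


y is assigned but never read
Dead: 'y = 12'


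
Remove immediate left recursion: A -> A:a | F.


Left-recursive alternatives: A:a; non-recursive: F
Introduce A': A -> FA', A' -> :aA' | ε


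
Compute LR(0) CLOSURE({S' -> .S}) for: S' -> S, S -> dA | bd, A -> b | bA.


Start: S' -> .S
For each item with dot before a nonterminal B, add B -> .γ for every B-production
Closure: [S' -> .S, S -> .dA, S -> .bd]


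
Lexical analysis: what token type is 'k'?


Pattern: letter/underscore followed by alphanumerics, not a keyword
Type: IDENTIFIER


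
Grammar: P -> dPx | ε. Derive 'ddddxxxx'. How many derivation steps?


Derivation: P => dPx => ddPxx => dddPxxx => ddddPxxxx => ddddxxxx
Steps: 5


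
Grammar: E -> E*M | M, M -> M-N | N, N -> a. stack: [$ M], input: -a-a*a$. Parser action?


shift '-' to continue M -> M-N
Action: shift


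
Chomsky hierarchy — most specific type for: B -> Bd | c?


Left-linear: every RHS is a terminal or one nonterminal followed by a terminal
Classification: Type 3 (Regular)


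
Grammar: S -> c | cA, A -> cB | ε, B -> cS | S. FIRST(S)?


Per alternative of S: FIRST(c) = {c}; FIRST(cA) = {c}
FIRST(S) = {c}


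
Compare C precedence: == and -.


'-' is additive (level 9); '==' is equality (level 6)
Higher level binds tighter
'-' has higher precedence than '=='


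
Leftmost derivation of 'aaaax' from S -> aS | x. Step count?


Derivation: S => aS => aaS => aaaS => aaaaS => aaaax
Steps: 5


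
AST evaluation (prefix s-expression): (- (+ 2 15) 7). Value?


Evaluate inner: (+ 2 15) = 17
Evaluate root: (- 17 7) = 10
Result: 10


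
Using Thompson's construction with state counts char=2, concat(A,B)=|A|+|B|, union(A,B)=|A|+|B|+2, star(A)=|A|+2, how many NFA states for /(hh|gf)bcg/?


Syntax tree has 7 char leaf(s), 1 union(s), 0 star(s)
chars contribute 7×2 = 14; each union adds +2; each star adds +2
Total: 14 + 2 + 0 = 16 states


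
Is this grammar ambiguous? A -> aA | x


right-linear, alternatives start with distinct terminals 'a' vs 'x': unique leftmost derivation
Unambiguous


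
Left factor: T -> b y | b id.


Common prefix: 'b'
Factored: T -> b T', T' -> y | id


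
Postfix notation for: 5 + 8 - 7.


Left to right (same or higher precedence on left)
Postfix: 5 8 + 7 -


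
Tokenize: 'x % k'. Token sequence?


Scan left to right, longest-match per lexeme
Tokens: ID(x), OP(%), ID(k)


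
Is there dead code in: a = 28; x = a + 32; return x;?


a is read by x's definition; x is returned
No dead code


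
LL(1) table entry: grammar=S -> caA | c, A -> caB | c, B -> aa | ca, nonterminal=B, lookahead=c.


For [B, c]: 'c' ∈ FIRST(ca)
Entry: B -> ca


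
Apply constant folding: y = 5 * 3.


5 * 3 = 15 at compile time
Optimized: y = 15


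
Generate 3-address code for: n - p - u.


Break into single-operator statements:
t1 = n - p
t2 = t1 - u


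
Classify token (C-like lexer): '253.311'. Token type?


Pattern: digits with a decimal point
Type: FLOAT_LITERAL


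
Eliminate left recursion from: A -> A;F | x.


Left-recursive alternatives: A;F; non-recursive: x
Introduce A': A -> xA', A' -> ;FA' | ε


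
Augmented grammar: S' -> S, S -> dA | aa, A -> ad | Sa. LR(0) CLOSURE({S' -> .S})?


Start: S' -> .S
For each item with dot before a nonterminal B, add B -> .γ for every B-production
Closure: [S' -> .S, S -> .dA, S -> .aa]


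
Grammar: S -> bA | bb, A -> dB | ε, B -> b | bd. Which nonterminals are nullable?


A nonterminal is nullable iff some alternative derives ε (directly, or every symbol in it is nullable)
Nullable: {A}


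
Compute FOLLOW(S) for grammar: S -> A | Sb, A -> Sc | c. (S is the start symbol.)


$ ∈ FOLLOW(S). For each A -> αBβ: add FIRST(β)\{ε} to FOLLOW(B); if β nullable, add FOLLOW(A).
FOLLOW(S) = {$, b, c}


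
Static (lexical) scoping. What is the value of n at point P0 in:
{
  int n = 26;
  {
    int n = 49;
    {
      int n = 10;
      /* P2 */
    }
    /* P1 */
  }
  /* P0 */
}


n declared in the same block as P0
n = 26


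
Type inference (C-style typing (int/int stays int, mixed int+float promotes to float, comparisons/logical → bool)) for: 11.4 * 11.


Operand types: float * int
Rule: mixed int/float promotes to float; int/int stays int
Result type: float


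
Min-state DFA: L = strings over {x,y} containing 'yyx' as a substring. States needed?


KMP-style automaton: 3 progress states + 1 absorbing accept = 4
Minimal DFA: 4 states


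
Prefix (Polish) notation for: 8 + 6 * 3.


'*' binds tighter: tree is (+ 8 (* 6 3))
Prefix: + 8 * 6 3


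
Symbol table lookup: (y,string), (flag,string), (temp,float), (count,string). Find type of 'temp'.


Lookup 'temp' → type float


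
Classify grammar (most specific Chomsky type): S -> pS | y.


Right-linear: every RHS is a terminal or a terminal followed by one nonterminal
Classification: Type 3 (Regular)


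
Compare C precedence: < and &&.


'<' is relational (level 7); '&&' is logical AND (level 2)
Higher level binds tighter
'<' has higher precedence than '&&'


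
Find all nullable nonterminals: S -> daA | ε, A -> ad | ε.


A nonterminal is nullable iff some alternative derives ε (directly, or every symbol in it is nullable)
Nullable: {A, S}


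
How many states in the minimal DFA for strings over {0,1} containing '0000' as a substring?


KMP-style automaton: 4 progress states + 1 absorbing accept = 5
Minimal DFA: 5 states


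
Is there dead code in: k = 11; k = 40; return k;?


first assignment to k is overwritten before any read
Dead: 'k = 11'


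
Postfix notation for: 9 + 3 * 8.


* has higher precedence, evaluate 3*8 first
Postfix: 9 3 8 * +


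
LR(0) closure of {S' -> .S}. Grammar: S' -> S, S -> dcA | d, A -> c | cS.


Start: S' -> .S
For each item with dot before a nonterminal B, add B -> .γ for every B-production
Closure: [S' -> .S, S -> .dcA, S -> .d]


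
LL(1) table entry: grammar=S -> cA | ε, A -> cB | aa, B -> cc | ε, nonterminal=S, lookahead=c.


For [S, c]: 'c' ∈ FIRST(cA)
Entry: S -> cA


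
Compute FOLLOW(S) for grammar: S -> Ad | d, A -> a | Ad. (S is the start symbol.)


$ ∈ FOLLOW(S). For each A -> αBβ: add FIRST(β)\{ε} to FOLLOW(B); if β nullable, add FOLLOW(A).
FOLLOW(S) = {$}


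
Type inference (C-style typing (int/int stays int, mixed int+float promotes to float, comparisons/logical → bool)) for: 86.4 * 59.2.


Operand types: float * float
Rule: mixed int/float promotes to float; int/int stays int
Result type: float


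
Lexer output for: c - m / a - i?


Scan left to right, longest-match per lexeme
Tokens: ID(c), OP(-), ID(m), OP(/), ID(a), OP(-), ID(i)


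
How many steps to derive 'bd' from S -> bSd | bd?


Derivation: S => bd
Steps: 1


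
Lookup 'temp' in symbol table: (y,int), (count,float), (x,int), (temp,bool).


Lookup 'temp' → type bool


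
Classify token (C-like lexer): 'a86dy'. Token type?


Pattern: letter/underscore followed by alphanumerics, not a keyword
Type: IDENTIFIER


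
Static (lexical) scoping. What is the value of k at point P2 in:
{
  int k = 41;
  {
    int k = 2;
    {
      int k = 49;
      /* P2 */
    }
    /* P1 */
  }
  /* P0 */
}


k declared in the same block as P2
k = 49


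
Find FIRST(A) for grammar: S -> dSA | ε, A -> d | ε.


Per alternative of A: FIRST(d) = {d}; FIRST(ε) = {ε}
FIRST(A) = {d, ε}


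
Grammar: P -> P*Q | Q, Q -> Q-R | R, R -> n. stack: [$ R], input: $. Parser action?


'R' (not preceded by Q-) is the handle for Q -> R
Action: reduce (Q -> R)


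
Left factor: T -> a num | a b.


Common prefix: 'a'
Factored: T -> a T', T' -> num | b


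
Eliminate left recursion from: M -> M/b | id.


Left-recursive alternatives: M/b; non-recursive: id
Introduce M': M -> idM', M' -> /bM' | ε


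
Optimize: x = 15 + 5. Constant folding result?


15 + 5 = 20 at compile time
Optimized: x = 20


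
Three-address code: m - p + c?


Break into single-operator statements:
t1 = m - p
t2 = t1 + c


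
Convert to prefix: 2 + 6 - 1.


left-to-right (same/higher precedence on left): tree is (- (+ 2 6) 1)
Prefix: - + 2 6 1


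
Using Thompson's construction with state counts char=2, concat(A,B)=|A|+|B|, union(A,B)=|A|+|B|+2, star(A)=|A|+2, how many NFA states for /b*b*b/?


Syntax tree has 3 char leaf(s), 0 union(s), 2 star(s)
chars contribute 3×2 = 6; each union adds +2; each star adds +2
Total: 6 + 0 + 4 = 10 states


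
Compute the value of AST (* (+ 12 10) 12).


Evaluate inner: (+ 12 10) = 22
Evaluate root: (* 22 12) = 264
Result: 264


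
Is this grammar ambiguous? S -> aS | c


right-linear, alternatives start with distinct terminals 'a' vs 'c': unique leftmost derivation
Unambiguous


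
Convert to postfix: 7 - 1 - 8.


Left to right (same or higher precedence on left)
Postfix: 7 1 - 8 -


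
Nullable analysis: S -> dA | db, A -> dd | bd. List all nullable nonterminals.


A nonterminal is nullable iff some alternative derives ε (directly, or every symbol in it is nullable)
Nullable: {}


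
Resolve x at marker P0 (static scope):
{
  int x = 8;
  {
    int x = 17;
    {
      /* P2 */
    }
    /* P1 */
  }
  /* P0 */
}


x declared in the same block as P0
x = 8


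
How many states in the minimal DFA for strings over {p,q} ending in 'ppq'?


Track the longest suffix of input matching a prefix of 'ppq': 4 classes (prefixes of length 0..3)
Minimal DFA: 4 states


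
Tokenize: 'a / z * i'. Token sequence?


Scan left to right, longest-match per lexeme
Tokens: ID(a), OP(/), ID(z), OP(*), ID(i)


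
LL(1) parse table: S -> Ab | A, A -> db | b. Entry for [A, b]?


For [A, b]: 'b' ∈ FIRST(b)
Entry: A -> b


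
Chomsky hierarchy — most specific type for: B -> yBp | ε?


Single nonterminal LHS, but y^n p^n is not regular
Classification: Type 2 (Context-Free)


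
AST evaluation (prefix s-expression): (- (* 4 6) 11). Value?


Evaluate inner: (* 4 6) = 24
Evaluate root: (- 24 11) = 13
Result: 13


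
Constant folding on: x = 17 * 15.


17 * 15 = 255 at compile time
Optimized: x = 255


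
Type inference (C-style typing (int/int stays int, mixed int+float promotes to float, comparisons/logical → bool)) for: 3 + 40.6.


Operand types: int + float
Rule: mixed int/float promotes to float; int/int stays int
Result type: float


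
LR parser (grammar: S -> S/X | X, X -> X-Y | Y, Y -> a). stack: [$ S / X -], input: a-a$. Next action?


no handle; shift 'a'
Action: shift


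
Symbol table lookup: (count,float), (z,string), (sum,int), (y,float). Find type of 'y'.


Lookup 'y' → type float


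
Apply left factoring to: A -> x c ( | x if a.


Common prefix: 'x'
Factored: A -> x A', A' -> c ( | if a


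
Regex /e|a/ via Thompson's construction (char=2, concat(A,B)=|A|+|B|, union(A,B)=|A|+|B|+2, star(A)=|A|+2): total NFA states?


Syntax tree has 2 char leaf(s), 1 union(s), 0 star(s)
chars contribute 2×2 = 4; each union adds +2; each star adds +2
Total: 4 + 2 + 0 = 6 states


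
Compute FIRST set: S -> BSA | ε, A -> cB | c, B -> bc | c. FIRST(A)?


Per alternative of A: FIRST(cB) = {c}; FIRST(c) = {c}
FIRST(A) = {c}


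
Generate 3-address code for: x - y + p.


Break into single-operator statements:
t1 = x - y
t2 = t1 + p


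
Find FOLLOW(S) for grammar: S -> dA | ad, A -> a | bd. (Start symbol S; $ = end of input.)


$ ∈ FOLLOW(S). For each A -> αBβ: add FIRST(β)\{ε} to FOLLOW(B); if β nullable, add FOLLOW(A).
FOLLOW(S) = {$}


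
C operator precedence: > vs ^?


'>' is relational (level 7); '^' is bitwise XOR (level 4)
Higher level binds tighter
'>' has higher precedence than '^'


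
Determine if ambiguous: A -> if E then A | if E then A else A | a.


dangling else: 'if E then if E then a else a' parses two ways
Ambiguous


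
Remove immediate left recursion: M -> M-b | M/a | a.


Left-recursive alternatives: M-b, M/a; non-recursive: a
Introduce M': M -> aM', M' -> -bM' | /aM' | ε


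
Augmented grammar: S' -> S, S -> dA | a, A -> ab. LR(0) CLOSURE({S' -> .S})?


Start: S' -> .S
For each item with dot before a nonterminal B, add B -> .γ for every B-production
Closure: [S' -> .S, S -> .dA, S -> .a]


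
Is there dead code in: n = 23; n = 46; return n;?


first assignment to n is overwritten before any read
Dead: 'n = 23'


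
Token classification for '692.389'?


Pattern: digits with a decimal point
Type: FLOAT_LITERAL


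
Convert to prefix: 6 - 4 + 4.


left-to-right (same/higher precedence on left): tree is (+ (- 6 4) 4)
Prefix: + - 6 4 4


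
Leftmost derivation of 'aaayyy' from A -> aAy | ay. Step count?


Derivation: A => aAy => aaAyy => aaayyy
Steps: 3


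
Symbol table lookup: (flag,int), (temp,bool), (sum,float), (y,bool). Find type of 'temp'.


Lookup 'temp' → type bool


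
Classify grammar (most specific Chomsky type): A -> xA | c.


Right-linear: every RHS is a terminal or a terminal followed by one nonterminal
Classification: Type 3 (Regular)


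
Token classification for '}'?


Pattern: delimiter/punctuation
Type: PUNCTUATION


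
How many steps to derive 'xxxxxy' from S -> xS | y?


Derivation: S => xS => xxS => xxxS => xxxxS => xxxxxS => xxxxxy
Steps: 6


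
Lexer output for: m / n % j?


Scan left to right, longest-match per lexeme
Tokens: ID(m), OP(/), ID(n), OP(%), ID(j)


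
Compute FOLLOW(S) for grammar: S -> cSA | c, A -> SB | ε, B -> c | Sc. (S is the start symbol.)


$ ∈ FOLLOW(S). For each A -> αBβ: add FIRST(β)\{ε} to FOLLOW(B); if β nullable, add FOLLOW(A).
FOLLOW(S) = {$, c}


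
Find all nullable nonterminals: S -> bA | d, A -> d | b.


A nonterminal is nullable iff some alternative derives ε (directly, or every symbol in it is nullable)
Nullable: {}


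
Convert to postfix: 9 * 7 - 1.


Left to right (same or higher precedence on left)
Postfix: 9 7 * 1 -


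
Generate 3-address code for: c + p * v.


Break into single-operator statements:
t1 = p * v
t2 = c + t1


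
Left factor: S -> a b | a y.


Common prefix: 'a'
Factored: S -> a S', S' -> b | y


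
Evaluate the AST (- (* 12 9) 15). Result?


Evaluate inner: (* 12 9) = 108
Evaluate root: (- 108 15) = 93
Result: 93


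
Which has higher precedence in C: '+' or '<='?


'+' is additive (level 9); '<=' is relational (level 7)
Higher level binds tighter
'+' has higher precedence than '<='


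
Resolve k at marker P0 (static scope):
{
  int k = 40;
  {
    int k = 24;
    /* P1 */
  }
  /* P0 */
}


k declared in the same block as P0
k = 40


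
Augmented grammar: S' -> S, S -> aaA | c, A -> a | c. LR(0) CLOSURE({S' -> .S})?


Start: S' -> .S
For each item with dot before a nonterminal B, add B -> .γ for every B-production
Closure: [S' -> .S, S -> .aaA, S -> .c]


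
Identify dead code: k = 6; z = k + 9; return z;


k is read by z's definition; z is returned
No dead code


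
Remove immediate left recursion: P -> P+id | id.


Left-recursive alternatives: P+id; non-recursive: id
Introduce P': P -> idP', P' -> +idP' | ε


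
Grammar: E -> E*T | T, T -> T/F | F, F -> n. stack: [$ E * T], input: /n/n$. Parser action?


'/' can extend T; shift to build T -> T/F
Action: shift


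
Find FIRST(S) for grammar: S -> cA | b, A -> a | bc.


Per alternative of S: FIRST(cA) = {c}; FIRST(b) = {b}
FIRST(S) = {b, c}


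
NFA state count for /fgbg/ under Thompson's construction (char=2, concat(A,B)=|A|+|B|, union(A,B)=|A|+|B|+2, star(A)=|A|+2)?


Syntax tree has 4 char leaf(s), 0 union(s), 0 star(s)
chars contribute 4×2 = 8; each union adds +2; each star adds +2
Total: 8 + 0 + 0 = 8 states


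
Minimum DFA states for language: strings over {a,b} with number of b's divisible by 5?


Track (count of b) mod 5: states 0..4, accept at 0
Minimal DFA: 5 states


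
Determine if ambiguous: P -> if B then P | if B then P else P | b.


dangling else: 'if B then if B then b else b' parses two ways
Ambiguous
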